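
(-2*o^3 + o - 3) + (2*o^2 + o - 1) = -2*o^3 + 2*o^2 + 2*o - 4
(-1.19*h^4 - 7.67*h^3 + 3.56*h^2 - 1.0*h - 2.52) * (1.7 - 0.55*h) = 0.6545*h^5 + 2.1955*h^4 - 14.997*h^3 + 6.602*h^2 - 0.314*h - 4.284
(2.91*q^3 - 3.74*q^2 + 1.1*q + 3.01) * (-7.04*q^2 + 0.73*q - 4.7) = -20.4864*q^5 + 28.4539*q^4 - 24.1512*q^3 - 2.8094*q^2 - 2.9727*q - 14.147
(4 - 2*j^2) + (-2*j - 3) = -2*j^2 - 2*j + 1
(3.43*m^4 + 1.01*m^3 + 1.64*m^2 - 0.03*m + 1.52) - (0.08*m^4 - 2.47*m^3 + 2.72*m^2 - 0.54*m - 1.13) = 3.35*m^4 + 3.48*m^3 - 1.08*m^2 + 0.51*m + 2.65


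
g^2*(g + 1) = g^3 + g^2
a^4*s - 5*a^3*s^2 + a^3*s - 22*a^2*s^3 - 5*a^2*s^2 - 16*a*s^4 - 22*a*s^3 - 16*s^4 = (a - 8*s)*(a + s)*(a + 2*s)*(a*s + s)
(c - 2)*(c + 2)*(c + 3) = c^3 + 3*c^2 - 4*c - 12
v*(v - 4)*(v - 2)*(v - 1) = v^4 - 7*v^3 + 14*v^2 - 8*v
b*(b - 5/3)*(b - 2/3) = b^3 - 7*b^2/3 + 10*b/9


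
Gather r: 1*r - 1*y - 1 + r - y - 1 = 2*r - 2*y - 2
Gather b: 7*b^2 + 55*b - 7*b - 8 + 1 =7*b^2 + 48*b - 7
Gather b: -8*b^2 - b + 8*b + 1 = -8*b^2 + 7*b + 1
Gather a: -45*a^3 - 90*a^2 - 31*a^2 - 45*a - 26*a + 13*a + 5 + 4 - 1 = -45*a^3 - 121*a^2 - 58*a + 8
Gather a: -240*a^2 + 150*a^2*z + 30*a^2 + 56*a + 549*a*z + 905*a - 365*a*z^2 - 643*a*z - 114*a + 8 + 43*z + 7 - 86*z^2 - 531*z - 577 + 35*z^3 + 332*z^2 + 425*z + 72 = a^2*(150*z - 210) + a*(-365*z^2 - 94*z + 847) + 35*z^3 + 246*z^2 - 63*z - 490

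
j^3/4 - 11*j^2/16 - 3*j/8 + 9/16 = (j/4 + 1/4)*(j - 3)*(j - 3/4)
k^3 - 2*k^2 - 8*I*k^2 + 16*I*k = k*(k - 2)*(k - 8*I)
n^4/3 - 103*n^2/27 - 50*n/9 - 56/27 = (n/3 + 1/3)*(n - 4)*(n + 2/3)*(n + 7/3)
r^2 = r^2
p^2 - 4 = (p - 2)*(p + 2)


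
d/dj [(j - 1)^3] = 3*(j - 1)^2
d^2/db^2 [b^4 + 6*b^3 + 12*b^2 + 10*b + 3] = 12*b^2 + 36*b + 24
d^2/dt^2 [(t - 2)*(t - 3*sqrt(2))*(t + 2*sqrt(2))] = 6*t - 4 - 2*sqrt(2)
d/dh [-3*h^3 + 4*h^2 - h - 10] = -9*h^2 + 8*h - 1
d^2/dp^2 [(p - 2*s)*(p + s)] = 2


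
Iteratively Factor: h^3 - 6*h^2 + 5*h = (h - 5)*(h^2 - h) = h*(h - 5)*(h - 1)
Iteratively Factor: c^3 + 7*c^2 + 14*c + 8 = (c + 4)*(c^2 + 3*c + 2) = (c + 2)*(c + 4)*(c + 1)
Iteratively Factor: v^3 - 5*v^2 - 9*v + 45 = (v - 3)*(v^2 - 2*v - 15) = (v - 5)*(v - 3)*(v + 3)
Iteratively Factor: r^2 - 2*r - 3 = (r - 3)*(r + 1)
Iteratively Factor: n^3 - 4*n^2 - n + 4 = (n + 1)*(n^2 - 5*n + 4) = (n - 4)*(n + 1)*(n - 1)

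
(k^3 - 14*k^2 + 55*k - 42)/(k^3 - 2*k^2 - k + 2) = (k^2 - 13*k + 42)/(k^2 - k - 2)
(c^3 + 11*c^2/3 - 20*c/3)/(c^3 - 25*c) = (c - 4/3)/(c - 5)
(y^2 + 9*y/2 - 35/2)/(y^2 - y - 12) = (-y^2 - 9*y/2 + 35/2)/(-y^2 + y + 12)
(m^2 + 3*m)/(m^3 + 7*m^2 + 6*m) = (m + 3)/(m^2 + 7*m + 6)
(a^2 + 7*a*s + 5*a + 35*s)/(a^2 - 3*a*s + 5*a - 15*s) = (-a - 7*s)/(-a + 3*s)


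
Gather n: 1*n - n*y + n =n*(2 - y)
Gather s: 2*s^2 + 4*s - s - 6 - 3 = 2*s^2 + 3*s - 9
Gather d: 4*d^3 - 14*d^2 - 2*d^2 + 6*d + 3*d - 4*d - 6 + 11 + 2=4*d^3 - 16*d^2 + 5*d + 7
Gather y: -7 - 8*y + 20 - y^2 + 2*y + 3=-y^2 - 6*y + 16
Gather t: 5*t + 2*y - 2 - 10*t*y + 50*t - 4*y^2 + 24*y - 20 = t*(55 - 10*y) - 4*y^2 + 26*y - 22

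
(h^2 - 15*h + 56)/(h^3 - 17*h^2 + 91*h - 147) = (h - 8)/(h^2 - 10*h + 21)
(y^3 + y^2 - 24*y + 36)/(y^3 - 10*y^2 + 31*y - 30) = (y + 6)/(y - 5)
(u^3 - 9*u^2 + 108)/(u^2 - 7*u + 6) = (u^2 - 3*u - 18)/(u - 1)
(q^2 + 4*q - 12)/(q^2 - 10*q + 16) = (q + 6)/(q - 8)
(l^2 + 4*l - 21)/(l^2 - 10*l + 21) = (l + 7)/(l - 7)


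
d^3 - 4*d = d*(d - 2)*(d + 2)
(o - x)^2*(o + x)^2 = o^4 - 2*o^2*x^2 + x^4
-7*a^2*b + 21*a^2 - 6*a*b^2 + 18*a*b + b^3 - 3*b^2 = (-7*a + b)*(a + b)*(b - 3)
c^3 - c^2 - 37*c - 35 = (c - 7)*(c + 1)*(c + 5)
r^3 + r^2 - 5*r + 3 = (r - 1)^2*(r + 3)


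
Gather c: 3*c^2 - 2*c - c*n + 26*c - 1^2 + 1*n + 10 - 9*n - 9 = 3*c^2 + c*(24 - n) - 8*n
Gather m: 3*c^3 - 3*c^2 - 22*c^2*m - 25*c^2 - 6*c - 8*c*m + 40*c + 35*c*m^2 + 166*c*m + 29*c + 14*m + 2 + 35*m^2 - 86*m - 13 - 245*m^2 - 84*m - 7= 3*c^3 - 28*c^2 + 63*c + m^2*(35*c - 210) + m*(-22*c^2 + 158*c - 156) - 18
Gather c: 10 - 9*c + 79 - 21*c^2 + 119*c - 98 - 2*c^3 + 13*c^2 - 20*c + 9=-2*c^3 - 8*c^2 + 90*c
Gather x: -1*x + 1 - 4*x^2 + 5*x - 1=-4*x^2 + 4*x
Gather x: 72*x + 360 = 72*x + 360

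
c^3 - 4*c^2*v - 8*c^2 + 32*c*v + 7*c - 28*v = (c - 7)*(c - 1)*(c - 4*v)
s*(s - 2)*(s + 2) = s^3 - 4*s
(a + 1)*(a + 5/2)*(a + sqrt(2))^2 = a^4 + 2*sqrt(2)*a^3 + 7*a^3/2 + 9*a^2/2 + 7*sqrt(2)*a^2 + 7*a + 5*sqrt(2)*a + 5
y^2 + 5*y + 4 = (y + 1)*(y + 4)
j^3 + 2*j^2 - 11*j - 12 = (j - 3)*(j + 1)*(j + 4)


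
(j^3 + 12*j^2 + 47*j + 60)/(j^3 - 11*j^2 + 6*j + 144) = (j^2 + 9*j + 20)/(j^2 - 14*j + 48)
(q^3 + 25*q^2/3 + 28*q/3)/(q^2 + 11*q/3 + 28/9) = 3*q*(q + 7)/(3*q + 7)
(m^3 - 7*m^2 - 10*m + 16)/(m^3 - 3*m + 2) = (m - 8)/(m - 1)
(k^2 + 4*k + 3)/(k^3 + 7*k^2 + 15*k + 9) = 1/(k + 3)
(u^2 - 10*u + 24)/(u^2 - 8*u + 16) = (u - 6)/(u - 4)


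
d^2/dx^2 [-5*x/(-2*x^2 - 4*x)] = 5/(x^3 + 6*x^2 + 12*x + 8)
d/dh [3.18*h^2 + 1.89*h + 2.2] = 6.36*h + 1.89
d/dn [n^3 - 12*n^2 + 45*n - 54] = 3*n^2 - 24*n + 45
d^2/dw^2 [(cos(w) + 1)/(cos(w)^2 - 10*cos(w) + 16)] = (-9*(1 - cos(2*w))^2*cos(w)/4 - 7*(1 - cos(2*w))^2/2 - 951*cos(w)/2 - 109*cos(2*w) + 30*cos(3*w) + cos(5*w)/2 + 393)/((cos(w) - 8)^3*(cos(w) - 2)^3)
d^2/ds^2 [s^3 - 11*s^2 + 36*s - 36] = 6*s - 22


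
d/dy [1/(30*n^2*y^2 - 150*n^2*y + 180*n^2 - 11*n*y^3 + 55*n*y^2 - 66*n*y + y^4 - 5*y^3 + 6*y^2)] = (-60*n^2*y + 150*n^2 + 33*n*y^2 - 110*n*y + 66*n - 4*y^3 + 15*y^2 - 12*y)/(30*n^2*y^2 - 150*n^2*y + 180*n^2 - 11*n*y^3 + 55*n*y^2 - 66*n*y + y^4 - 5*y^3 + 6*y^2)^2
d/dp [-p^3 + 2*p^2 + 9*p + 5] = -3*p^2 + 4*p + 9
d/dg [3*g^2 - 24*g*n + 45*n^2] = 6*g - 24*n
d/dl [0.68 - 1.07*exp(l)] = -1.07*exp(l)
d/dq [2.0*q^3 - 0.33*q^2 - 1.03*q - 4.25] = 6.0*q^2 - 0.66*q - 1.03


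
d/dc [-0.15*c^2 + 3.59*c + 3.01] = 3.59 - 0.3*c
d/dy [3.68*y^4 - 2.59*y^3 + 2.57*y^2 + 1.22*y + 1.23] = 14.72*y^3 - 7.77*y^2 + 5.14*y + 1.22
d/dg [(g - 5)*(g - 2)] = 2*g - 7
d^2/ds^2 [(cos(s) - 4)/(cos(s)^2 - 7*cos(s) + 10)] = (-9*(1 - cos(2*s))^2*cos(s)/4 + 9*(1 - cos(2*s))^2/4 + 272*cos(s) - 20*cos(2*s) - 15*cos(3*s)/2 + cos(5*s)/2 - 201)/((cos(s) - 5)^3*(cos(s) - 2)^3)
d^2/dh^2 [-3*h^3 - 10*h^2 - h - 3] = -18*h - 20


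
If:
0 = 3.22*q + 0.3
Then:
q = -0.09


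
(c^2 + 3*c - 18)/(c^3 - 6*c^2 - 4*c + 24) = (c^2 + 3*c - 18)/(c^3 - 6*c^2 - 4*c + 24)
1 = 1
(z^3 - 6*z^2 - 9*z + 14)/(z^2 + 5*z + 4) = (z^3 - 6*z^2 - 9*z + 14)/(z^2 + 5*z + 4)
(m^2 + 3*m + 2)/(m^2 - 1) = (m + 2)/(m - 1)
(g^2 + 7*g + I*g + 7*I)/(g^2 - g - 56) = (g + I)/(g - 8)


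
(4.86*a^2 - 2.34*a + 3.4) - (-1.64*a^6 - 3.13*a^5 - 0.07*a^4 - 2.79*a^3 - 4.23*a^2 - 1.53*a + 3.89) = 1.64*a^6 + 3.13*a^5 + 0.07*a^4 + 2.79*a^3 + 9.09*a^2 - 0.81*a - 0.49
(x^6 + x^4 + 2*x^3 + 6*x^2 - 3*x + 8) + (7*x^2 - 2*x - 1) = x^6 + x^4 + 2*x^3 + 13*x^2 - 5*x + 7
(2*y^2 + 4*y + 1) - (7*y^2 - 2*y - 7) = -5*y^2 + 6*y + 8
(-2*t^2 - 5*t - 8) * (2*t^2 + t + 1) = -4*t^4 - 12*t^3 - 23*t^2 - 13*t - 8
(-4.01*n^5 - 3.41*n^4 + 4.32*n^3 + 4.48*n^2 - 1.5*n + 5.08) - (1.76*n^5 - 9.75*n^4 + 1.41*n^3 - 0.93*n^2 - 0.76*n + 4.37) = -5.77*n^5 + 6.34*n^4 + 2.91*n^3 + 5.41*n^2 - 0.74*n + 0.71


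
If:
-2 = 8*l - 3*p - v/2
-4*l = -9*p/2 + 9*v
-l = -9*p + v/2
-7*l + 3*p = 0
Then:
No Solution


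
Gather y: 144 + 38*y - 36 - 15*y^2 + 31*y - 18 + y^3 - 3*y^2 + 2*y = y^3 - 18*y^2 + 71*y + 90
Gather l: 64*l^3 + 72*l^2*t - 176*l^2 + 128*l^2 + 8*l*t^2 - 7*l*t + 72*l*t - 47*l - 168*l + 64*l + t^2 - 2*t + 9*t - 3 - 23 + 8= 64*l^3 + l^2*(72*t - 48) + l*(8*t^2 + 65*t - 151) + t^2 + 7*t - 18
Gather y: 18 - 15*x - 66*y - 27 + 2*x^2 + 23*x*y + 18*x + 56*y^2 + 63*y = 2*x^2 + 3*x + 56*y^2 + y*(23*x - 3) - 9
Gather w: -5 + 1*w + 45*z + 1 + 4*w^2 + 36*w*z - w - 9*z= 4*w^2 + 36*w*z + 36*z - 4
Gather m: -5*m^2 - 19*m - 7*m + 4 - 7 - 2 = -5*m^2 - 26*m - 5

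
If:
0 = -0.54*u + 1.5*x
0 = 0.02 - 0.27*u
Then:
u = 0.07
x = 0.03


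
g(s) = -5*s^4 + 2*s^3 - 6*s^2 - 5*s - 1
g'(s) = -20*s^3 + 6*s^2 - 12*s - 5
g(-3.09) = -557.68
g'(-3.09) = 679.44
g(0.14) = -1.81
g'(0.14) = -6.62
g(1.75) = -64.30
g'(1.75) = -114.81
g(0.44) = -4.38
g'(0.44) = -10.82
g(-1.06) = -11.14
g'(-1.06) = 38.28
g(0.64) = -6.97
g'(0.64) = -15.47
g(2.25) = -147.99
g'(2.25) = -229.44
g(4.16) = -1479.07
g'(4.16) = -1390.91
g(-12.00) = -107941.00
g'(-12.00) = 35563.00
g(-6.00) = -7099.00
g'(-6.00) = 4603.00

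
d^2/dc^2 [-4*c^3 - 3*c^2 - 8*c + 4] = -24*c - 6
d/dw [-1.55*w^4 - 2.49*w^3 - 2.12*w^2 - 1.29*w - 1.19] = -6.2*w^3 - 7.47*w^2 - 4.24*w - 1.29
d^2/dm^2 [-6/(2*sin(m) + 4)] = 3*(sin(m)^2 - 2*sin(m) - 2)/(sin(m) + 2)^3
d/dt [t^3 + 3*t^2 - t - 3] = 3*t^2 + 6*t - 1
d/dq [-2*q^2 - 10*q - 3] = -4*q - 10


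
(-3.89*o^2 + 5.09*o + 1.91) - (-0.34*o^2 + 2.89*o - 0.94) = -3.55*o^2 + 2.2*o + 2.85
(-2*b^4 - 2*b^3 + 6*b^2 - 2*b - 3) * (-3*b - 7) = 6*b^5 + 20*b^4 - 4*b^3 - 36*b^2 + 23*b + 21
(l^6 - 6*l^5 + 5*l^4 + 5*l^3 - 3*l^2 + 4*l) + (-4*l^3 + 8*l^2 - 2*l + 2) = l^6 - 6*l^5 + 5*l^4 + l^3 + 5*l^2 + 2*l + 2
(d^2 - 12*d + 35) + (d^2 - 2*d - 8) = 2*d^2 - 14*d + 27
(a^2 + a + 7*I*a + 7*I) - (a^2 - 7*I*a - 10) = a + 14*I*a + 10 + 7*I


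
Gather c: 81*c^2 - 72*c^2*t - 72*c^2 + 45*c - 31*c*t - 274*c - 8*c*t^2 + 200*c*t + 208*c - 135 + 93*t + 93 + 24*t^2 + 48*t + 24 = c^2*(9 - 72*t) + c*(-8*t^2 + 169*t - 21) + 24*t^2 + 141*t - 18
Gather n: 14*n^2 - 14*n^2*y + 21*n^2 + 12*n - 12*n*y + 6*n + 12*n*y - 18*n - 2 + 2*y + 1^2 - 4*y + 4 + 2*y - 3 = n^2*(35 - 14*y)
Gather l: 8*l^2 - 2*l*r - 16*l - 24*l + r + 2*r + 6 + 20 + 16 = 8*l^2 + l*(-2*r - 40) + 3*r + 42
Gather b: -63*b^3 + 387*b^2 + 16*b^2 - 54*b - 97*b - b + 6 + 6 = -63*b^3 + 403*b^2 - 152*b + 12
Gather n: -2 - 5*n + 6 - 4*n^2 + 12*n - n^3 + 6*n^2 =-n^3 + 2*n^2 + 7*n + 4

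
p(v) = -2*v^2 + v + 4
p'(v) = 1 - 4*v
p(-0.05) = 3.94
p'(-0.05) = 1.20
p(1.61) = 0.43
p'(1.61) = -5.44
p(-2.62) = -12.35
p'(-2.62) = 11.48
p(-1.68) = -3.32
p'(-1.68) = 7.72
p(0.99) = 3.03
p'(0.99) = -2.96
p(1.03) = 2.91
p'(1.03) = -3.12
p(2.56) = -6.55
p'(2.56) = -9.24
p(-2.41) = -10.03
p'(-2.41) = 10.64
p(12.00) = -272.00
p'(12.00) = -47.00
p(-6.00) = -74.00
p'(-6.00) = 25.00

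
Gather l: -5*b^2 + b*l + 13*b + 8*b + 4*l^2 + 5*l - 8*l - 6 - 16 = -5*b^2 + 21*b + 4*l^2 + l*(b - 3) - 22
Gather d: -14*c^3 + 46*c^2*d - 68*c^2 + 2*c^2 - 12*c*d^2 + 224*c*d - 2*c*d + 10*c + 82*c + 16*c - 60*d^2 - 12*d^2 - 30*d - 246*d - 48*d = -14*c^3 - 66*c^2 + 108*c + d^2*(-12*c - 72) + d*(46*c^2 + 222*c - 324)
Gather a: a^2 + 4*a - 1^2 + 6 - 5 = a^2 + 4*a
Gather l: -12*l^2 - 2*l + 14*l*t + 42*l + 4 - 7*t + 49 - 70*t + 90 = -12*l^2 + l*(14*t + 40) - 77*t + 143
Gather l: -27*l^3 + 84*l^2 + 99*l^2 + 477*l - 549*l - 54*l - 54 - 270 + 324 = -27*l^3 + 183*l^2 - 126*l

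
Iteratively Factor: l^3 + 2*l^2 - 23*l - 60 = (l + 4)*(l^2 - 2*l - 15) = (l + 3)*(l + 4)*(l - 5)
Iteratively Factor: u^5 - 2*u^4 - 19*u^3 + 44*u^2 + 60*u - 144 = (u + 4)*(u^4 - 6*u^3 + 5*u^2 + 24*u - 36) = (u - 3)*(u + 4)*(u^3 - 3*u^2 - 4*u + 12) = (u - 3)*(u - 2)*(u + 4)*(u^2 - u - 6) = (u - 3)^2*(u - 2)*(u + 4)*(u + 2)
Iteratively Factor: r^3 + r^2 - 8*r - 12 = (r - 3)*(r^2 + 4*r + 4) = (r - 3)*(r + 2)*(r + 2)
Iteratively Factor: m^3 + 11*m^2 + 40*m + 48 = (m + 3)*(m^2 + 8*m + 16) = (m + 3)*(m + 4)*(m + 4)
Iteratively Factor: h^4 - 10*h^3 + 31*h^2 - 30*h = (h - 3)*(h^3 - 7*h^2 + 10*h) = (h - 3)*(h - 2)*(h^2 - 5*h) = (h - 5)*(h - 3)*(h - 2)*(h)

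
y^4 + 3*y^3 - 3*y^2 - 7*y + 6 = (y - 1)^2*(y + 2)*(y + 3)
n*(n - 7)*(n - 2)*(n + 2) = n^4 - 7*n^3 - 4*n^2 + 28*n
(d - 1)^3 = d^3 - 3*d^2 + 3*d - 1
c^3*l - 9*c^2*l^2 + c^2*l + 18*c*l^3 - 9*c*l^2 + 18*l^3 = (c - 6*l)*(c - 3*l)*(c*l + l)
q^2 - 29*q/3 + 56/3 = (q - 7)*(q - 8/3)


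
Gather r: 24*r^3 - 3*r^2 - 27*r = 24*r^3 - 3*r^2 - 27*r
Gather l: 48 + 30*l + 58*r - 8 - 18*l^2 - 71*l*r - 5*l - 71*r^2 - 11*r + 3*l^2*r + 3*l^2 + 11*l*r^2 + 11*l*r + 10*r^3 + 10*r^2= l^2*(3*r - 15) + l*(11*r^2 - 60*r + 25) + 10*r^3 - 61*r^2 + 47*r + 40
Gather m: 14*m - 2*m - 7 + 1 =12*m - 6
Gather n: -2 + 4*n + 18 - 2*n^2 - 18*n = -2*n^2 - 14*n + 16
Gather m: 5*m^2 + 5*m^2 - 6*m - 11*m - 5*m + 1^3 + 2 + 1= 10*m^2 - 22*m + 4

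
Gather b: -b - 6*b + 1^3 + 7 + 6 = 14 - 7*b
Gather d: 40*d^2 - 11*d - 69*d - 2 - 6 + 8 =40*d^2 - 80*d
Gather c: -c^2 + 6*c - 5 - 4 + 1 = -c^2 + 6*c - 8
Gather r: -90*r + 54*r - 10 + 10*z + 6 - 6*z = -36*r + 4*z - 4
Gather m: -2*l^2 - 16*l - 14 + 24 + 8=-2*l^2 - 16*l + 18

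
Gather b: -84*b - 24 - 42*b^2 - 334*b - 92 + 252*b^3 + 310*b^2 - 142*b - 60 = 252*b^3 + 268*b^2 - 560*b - 176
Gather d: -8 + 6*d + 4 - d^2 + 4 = -d^2 + 6*d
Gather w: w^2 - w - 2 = w^2 - w - 2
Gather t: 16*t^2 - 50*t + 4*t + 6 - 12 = 16*t^2 - 46*t - 6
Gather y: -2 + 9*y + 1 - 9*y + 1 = 0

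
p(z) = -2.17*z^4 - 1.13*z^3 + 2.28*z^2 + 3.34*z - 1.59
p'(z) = -8.68*z^3 - 3.39*z^2 + 4.56*z + 3.34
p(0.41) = 0.02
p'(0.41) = 4.04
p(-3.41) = -235.07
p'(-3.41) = 292.55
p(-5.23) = -1418.59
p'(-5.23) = 1128.49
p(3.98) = -567.91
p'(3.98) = -579.44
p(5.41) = -1954.58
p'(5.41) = -1445.60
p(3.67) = -408.14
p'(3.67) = -454.64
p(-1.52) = -9.01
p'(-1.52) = 19.06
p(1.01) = 0.69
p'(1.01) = -4.46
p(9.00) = -14847.99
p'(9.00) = -6557.93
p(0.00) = -1.59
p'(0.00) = 3.34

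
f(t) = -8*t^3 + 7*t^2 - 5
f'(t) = -24*t^2 + 14*t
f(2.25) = -60.69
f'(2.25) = -90.00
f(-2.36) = 139.14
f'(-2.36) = -166.71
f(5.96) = -1450.02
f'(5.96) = -769.08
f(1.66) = -22.31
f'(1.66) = -42.89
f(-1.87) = 71.79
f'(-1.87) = -110.11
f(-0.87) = 5.57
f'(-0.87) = -30.35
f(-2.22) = 117.03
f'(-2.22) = -149.36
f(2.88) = -138.04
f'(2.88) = -158.75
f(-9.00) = 6394.00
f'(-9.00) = -2070.00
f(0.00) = -5.00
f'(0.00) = 0.00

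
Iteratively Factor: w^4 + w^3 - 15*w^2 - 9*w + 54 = (w + 3)*(w^3 - 2*w^2 - 9*w + 18) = (w + 3)^2*(w^2 - 5*w + 6) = (w - 2)*(w + 3)^2*(w - 3)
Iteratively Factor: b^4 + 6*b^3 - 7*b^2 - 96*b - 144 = (b + 3)*(b^3 + 3*b^2 - 16*b - 48) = (b + 3)^2*(b^2 - 16) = (b + 3)^2*(b + 4)*(b - 4)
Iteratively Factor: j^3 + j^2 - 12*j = (j)*(j^2 + j - 12) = j*(j + 4)*(j - 3)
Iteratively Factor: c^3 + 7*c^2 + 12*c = (c + 3)*(c^2 + 4*c) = (c + 3)*(c + 4)*(c)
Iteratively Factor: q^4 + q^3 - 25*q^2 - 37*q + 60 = (q - 5)*(q^3 + 6*q^2 + 5*q - 12) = (q - 5)*(q + 4)*(q^2 + 2*q - 3) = (q - 5)*(q - 1)*(q + 4)*(q + 3)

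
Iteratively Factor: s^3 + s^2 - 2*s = (s)*(s^2 + s - 2) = s*(s - 1)*(s + 2)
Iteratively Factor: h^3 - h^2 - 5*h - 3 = (h + 1)*(h^2 - 2*h - 3) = (h + 1)^2*(h - 3)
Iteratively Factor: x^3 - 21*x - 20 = (x + 1)*(x^2 - x - 20) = (x + 1)*(x + 4)*(x - 5)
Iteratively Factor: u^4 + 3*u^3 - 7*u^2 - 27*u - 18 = (u + 1)*(u^3 + 2*u^2 - 9*u - 18) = (u - 3)*(u + 1)*(u^2 + 5*u + 6) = (u - 3)*(u + 1)*(u + 2)*(u + 3)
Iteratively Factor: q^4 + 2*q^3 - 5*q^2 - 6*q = (q - 2)*(q^3 + 4*q^2 + 3*q) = (q - 2)*(q + 1)*(q^2 + 3*q) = q*(q - 2)*(q + 1)*(q + 3)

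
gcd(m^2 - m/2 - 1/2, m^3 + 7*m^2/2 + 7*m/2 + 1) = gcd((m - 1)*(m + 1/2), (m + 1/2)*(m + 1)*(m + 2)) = m + 1/2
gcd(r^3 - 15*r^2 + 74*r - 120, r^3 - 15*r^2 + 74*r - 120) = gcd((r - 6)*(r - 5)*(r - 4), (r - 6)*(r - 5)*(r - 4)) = r^3 - 15*r^2 + 74*r - 120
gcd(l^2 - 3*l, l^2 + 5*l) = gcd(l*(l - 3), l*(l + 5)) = l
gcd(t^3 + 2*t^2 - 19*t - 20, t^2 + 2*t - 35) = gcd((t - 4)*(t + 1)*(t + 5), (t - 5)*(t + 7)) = 1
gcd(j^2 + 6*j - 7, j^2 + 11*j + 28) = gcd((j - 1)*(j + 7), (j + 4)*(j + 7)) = j + 7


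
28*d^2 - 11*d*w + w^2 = (-7*d + w)*(-4*d + w)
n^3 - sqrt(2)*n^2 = n^2*(n - sqrt(2))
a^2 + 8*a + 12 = (a + 2)*(a + 6)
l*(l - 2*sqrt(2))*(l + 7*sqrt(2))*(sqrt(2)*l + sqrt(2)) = sqrt(2)*l^4 + sqrt(2)*l^3 + 10*l^3 - 28*sqrt(2)*l^2 + 10*l^2 - 28*sqrt(2)*l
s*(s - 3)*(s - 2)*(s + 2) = s^4 - 3*s^3 - 4*s^2 + 12*s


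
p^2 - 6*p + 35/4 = (p - 7/2)*(p - 5/2)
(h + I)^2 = h^2 + 2*I*h - 1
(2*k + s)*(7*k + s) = 14*k^2 + 9*k*s + s^2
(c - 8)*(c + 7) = c^2 - c - 56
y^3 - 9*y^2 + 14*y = y*(y - 7)*(y - 2)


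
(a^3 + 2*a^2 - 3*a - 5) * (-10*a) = -10*a^4 - 20*a^3 + 30*a^2 + 50*a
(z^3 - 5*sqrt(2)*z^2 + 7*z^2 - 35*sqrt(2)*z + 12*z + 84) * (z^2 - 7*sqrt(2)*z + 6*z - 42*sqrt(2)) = z^5 - 12*sqrt(2)*z^4 + 13*z^4 - 156*sqrt(2)*z^3 + 124*z^3 - 588*sqrt(2)*z^2 + 1066*z^2 - 1092*sqrt(2)*z + 3444*z - 3528*sqrt(2)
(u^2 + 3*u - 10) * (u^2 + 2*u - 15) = u^4 + 5*u^3 - 19*u^2 - 65*u + 150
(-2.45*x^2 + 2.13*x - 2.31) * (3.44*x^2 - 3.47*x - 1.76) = -8.428*x^4 + 15.8287*x^3 - 11.0255*x^2 + 4.2669*x + 4.0656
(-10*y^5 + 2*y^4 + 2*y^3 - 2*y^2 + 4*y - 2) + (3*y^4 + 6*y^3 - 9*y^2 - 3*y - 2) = -10*y^5 + 5*y^4 + 8*y^3 - 11*y^2 + y - 4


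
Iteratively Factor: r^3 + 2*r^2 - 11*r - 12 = (r - 3)*(r^2 + 5*r + 4) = (r - 3)*(r + 1)*(r + 4)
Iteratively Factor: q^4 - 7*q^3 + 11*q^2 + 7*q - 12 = (q - 4)*(q^3 - 3*q^2 - q + 3) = (q - 4)*(q - 3)*(q^2 - 1) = (q - 4)*(q - 3)*(q - 1)*(q + 1)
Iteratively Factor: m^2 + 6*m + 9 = (m + 3)*(m + 3)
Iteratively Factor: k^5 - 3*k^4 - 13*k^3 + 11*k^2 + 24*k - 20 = (k + 2)*(k^4 - 5*k^3 - 3*k^2 + 17*k - 10) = (k + 2)^2*(k^3 - 7*k^2 + 11*k - 5) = (k - 5)*(k + 2)^2*(k^2 - 2*k + 1) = (k - 5)*(k - 1)*(k + 2)^2*(k - 1)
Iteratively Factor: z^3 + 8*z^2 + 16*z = (z + 4)*(z^2 + 4*z) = (z + 4)^2*(z)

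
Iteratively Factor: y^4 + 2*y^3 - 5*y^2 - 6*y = (y)*(y^3 + 2*y^2 - 5*y - 6) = y*(y + 1)*(y^2 + y - 6) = y*(y - 2)*(y + 1)*(y + 3)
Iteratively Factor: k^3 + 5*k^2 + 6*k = (k + 2)*(k^2 + 3*k) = k*(k + 2)*(k + 3)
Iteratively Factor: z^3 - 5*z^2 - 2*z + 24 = (z - 4)*(z^2 - z - 6) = (z - 4)*(z + 2)*(z - 3)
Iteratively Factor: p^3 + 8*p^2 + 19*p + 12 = (p + 1)*(p^2 + 7*p + 12) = (p + 1)*(p + 4)*(p + 3)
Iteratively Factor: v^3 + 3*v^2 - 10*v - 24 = (v + 2)*(v^2 + v - 12) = (v + 2)*(v + 4)*(v - 3)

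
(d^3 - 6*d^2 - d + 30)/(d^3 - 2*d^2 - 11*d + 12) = (d^3 - 6*d^2 - d + 30)/(d^3 - 2*d^2 - 11*d + 12)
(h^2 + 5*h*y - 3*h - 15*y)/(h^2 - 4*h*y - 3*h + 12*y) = (-h - 5*y)/(-h + 4*y)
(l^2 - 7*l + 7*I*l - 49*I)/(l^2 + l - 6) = (l^2 + 7*l*(-1 + I) - 49*I)/(l^2 + l - 6)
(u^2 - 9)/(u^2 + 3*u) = (u - 3)/u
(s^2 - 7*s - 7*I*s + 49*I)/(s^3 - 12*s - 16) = (-s^2 + 7*s + 7*I*s - 49*I)/(-s^3 + 12*s + 16)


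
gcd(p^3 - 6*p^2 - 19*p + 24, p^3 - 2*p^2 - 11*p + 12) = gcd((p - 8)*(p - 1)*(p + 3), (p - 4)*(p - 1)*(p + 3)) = p^2 + 2*p - 3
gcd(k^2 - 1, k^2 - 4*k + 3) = k - 1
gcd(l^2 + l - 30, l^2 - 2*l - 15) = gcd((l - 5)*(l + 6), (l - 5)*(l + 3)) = l - 5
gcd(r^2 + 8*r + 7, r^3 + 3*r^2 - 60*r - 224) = r + 7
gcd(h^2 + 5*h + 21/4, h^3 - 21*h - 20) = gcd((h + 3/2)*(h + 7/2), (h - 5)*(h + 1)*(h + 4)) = 1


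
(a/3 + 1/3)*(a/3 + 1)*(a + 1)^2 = a^4/9 + 2*a^3/3 + 4*a^2/3 + 10*a/9 + 1/3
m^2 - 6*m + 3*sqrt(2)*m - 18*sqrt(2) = (m - 6)*(m + 3*sqrt(2))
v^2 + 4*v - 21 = (v - 3)*(v + 7)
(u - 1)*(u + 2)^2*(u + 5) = u^4 + 8*u^3 + 15*u^2 - 4*u - 20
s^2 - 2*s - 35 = (s - 7)*(s + 5)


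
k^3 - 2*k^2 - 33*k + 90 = (k - 5)*(k - 3)*(k + 6)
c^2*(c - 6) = c^3 - 6*c^2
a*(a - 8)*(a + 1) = a^3 - 7*a^2 - 8*a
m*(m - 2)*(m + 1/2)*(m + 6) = m^4 + 9*m^3/2 - 10*m^2 - 6*m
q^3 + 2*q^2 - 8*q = q*(q - 2)*(q + 4)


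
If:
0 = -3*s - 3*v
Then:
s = -v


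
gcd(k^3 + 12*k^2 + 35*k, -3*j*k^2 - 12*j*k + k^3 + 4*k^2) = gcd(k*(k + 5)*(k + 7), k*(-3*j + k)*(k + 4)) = k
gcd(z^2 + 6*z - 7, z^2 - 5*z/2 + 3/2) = z - 1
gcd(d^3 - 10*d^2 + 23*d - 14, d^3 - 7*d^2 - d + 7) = d^2 - 8*d + 7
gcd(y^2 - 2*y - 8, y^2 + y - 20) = y - 4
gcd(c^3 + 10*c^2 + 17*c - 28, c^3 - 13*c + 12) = c^2 + 3*c - 4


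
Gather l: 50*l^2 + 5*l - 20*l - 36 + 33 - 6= 50*l^2 - 15*l - 9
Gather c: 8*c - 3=8*c - 3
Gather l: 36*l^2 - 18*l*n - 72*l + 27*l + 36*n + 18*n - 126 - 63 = 36*l^2 + l*(-18*n - 45) + 54*n - 189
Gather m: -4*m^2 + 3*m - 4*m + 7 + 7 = -4*m^2 - m + 14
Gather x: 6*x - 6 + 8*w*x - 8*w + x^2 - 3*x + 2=-8*w + x^2 + x*(8*w + 3) - 4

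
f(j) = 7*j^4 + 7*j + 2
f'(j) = 28*j^3 + 7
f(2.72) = 404.19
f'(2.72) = 570.46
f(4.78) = 3689.81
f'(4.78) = 3065.03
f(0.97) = 14.99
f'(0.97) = 32.55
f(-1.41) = 19.80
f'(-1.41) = -71.49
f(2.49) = 288.52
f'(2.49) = 439.27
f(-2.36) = 202.62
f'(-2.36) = -361.04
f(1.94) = 114.73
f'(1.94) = 211.44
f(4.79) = 3720.55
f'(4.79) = 3084.26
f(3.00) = 590.00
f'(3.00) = 763.00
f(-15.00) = 354272.00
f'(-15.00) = -94493.00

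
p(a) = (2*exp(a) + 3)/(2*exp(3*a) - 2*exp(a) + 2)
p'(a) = (2*exp(a) + 3)*(-6*exp(3*a) + 2*exp(a))/(2*exp(3*a) - 2*exp(a) + 2)^2 + 2*exp(a)/(2*exp(3*a) - 2*exp(a) + 2)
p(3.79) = 0.00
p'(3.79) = -0.00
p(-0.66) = 3.25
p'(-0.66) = 1.37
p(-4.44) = 1.53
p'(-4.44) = 0.03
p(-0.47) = 3.43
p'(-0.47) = 0.41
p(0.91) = 0.29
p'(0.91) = -0.72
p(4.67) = 0.00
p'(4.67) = -0.00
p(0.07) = 2.22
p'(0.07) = -4.09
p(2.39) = 0.01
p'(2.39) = -0.02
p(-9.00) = 1.50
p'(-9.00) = 0.00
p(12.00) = 0.00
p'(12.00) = 0.00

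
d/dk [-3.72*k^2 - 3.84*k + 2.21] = -7.44*k - 3.84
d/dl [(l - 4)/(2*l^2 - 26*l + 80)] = (l^2 - 13*l - (l - 4)*(2*l - 13) + 40)/(2*(l^2 - 13*l + 40)^2)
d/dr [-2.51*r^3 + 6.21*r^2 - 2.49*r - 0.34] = -7.53*r^2 + 12.42*r - 2.49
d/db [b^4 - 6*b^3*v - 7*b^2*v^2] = 2*b*(2*b^2 - 9*b*v - 7*v^2)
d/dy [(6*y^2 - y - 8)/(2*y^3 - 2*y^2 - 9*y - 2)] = 2*(-6*y^4 + 2*y^3 - 4*y^2 - 28*y - 35)/(4*y^6 - 8*y^5 - 32*y^4 + 28*y^3 + 89*y^2 + 36*y + 4)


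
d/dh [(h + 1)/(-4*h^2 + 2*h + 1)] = (4*h^2 + 8*h - 1)/(16*h^4 - 16*h^3 - 4*h^2 + 4*h + 1)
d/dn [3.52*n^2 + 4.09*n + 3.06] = 7.04*n + 4.09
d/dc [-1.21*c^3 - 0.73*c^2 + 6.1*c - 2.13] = -3.63*c^2 - 1.46*c + 6.1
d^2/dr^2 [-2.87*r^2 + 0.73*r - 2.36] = -5.74000000000000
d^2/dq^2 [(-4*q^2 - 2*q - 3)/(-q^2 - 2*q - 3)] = 6*(-2*q^3 - 9*q^2 + 9)/(q^6 + 6*q^5 + 21*q^4 + 44*q^3 + 63*q^2 + 54*q + 27)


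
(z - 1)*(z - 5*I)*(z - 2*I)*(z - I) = z^4 - z^3 - 8*I*z^3 - 17*z^2 + 8*I*z^2 + 17*z + 10*I*z - 10*I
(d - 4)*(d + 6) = d^2 + 2*d - 24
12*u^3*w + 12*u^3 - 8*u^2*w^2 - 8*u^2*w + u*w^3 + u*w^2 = (-6*u + w)*(-2*u + w)*(u*w + u)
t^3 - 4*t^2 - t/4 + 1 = (t - 4)*(t - 1/2)*(t + 1/2)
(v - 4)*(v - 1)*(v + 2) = v^3 - 3*v^2 - 6*v + 8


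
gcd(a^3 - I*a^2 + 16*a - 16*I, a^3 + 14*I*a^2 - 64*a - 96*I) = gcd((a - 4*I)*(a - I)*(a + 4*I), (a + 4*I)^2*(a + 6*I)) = a + 4*I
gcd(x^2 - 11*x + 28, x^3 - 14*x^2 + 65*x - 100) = x - 4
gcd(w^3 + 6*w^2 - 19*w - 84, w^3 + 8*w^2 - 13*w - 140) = w^2 + 3*w - 28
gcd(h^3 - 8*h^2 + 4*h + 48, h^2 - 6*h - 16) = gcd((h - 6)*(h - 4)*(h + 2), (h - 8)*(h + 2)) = h + 2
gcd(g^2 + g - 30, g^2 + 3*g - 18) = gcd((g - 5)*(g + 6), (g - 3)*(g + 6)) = g + 6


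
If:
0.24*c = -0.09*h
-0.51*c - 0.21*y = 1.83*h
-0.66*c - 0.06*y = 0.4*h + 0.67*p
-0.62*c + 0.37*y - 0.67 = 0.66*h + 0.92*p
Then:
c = 0.07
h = -0.18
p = -0.08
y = 1.39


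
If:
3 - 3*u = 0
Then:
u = 1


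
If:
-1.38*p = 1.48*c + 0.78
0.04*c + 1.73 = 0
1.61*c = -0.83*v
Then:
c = -43.25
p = 45.82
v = 83.89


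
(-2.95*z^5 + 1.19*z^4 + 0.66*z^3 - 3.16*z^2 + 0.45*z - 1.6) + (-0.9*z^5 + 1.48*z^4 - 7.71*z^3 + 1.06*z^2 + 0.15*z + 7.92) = -3.85*z^5 + 2.67*z^4 - 7.05*z^3 - 2.1*z^2 + 0.6*z + 6.32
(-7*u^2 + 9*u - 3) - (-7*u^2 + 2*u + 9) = 7*u - 12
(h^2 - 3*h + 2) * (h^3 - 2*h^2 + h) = h^5 - 5*h^4 + 9*h^3 - 7*h^2 + 2*h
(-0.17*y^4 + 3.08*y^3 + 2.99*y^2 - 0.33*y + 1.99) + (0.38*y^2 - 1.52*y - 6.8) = -0.17*y^4 + 3.08*y^3 + 3.37*y^2 - 1.85*y - 4.81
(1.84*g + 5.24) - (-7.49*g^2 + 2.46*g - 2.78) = 7.49*g^2 - 0.62*g + 8.02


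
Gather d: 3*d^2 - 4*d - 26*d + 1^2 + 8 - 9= 3*d^2 - 30*d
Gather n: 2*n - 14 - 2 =2*n - 16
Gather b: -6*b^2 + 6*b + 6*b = -6*b^2 + 12*b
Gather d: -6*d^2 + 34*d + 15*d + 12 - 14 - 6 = -6*d^2 + 49*d - 8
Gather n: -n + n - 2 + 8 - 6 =0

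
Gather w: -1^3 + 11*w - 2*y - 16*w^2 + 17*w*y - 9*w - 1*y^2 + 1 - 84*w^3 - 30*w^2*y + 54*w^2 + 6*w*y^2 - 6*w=-84*w^3 + w^2*(38 - 30*y) + w*(6*y^2 + 17*y - 4) - y^2 - 2*y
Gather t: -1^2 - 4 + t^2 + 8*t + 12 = t^2 + 8*t + 7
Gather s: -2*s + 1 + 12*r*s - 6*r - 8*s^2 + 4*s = -6*r - 8*s^2 + s*(12*r + 2) + 1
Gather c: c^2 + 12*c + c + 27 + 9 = c^2 + 13*c + 36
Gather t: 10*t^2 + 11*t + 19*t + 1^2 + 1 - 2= 10*t^2 + 30*t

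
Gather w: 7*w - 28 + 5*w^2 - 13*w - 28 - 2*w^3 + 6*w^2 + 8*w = -2*w^3 + 11*w^2 + 2*w - 56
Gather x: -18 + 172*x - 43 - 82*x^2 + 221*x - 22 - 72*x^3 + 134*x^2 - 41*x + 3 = -72*x^3 + 52*x^2 + 352*x - 80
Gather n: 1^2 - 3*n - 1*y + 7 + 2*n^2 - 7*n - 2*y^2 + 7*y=2*n^2 - 10*n - 2*y^2 + 6*y + 8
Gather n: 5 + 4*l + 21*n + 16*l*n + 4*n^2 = 4*l + 4*n^2 + n*(16*l + 21) + 5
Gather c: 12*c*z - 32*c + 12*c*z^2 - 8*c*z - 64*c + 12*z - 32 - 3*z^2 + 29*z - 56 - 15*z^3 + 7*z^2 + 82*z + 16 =c*(12*z^2 + 4*z - 96) - 15*z^3 + 4*z^2 + 123*z - 72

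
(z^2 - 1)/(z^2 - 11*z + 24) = (z^2 - 1)/(z^2 - 11*z + 24)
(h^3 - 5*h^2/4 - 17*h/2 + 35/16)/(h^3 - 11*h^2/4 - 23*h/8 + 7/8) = (h + 5/2)/(h + 1)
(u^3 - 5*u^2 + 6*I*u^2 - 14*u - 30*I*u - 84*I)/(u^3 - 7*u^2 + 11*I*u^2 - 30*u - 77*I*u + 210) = (u + 2)/(u + 5*I)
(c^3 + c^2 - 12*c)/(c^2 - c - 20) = c*(c - 3)/(c - 5)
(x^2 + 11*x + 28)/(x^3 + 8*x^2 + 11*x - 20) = (x + 7)/(x^2 + 4*x - 5)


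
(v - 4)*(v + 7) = v^2 + 3*v - 28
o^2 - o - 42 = (o - 7)*(o + 6)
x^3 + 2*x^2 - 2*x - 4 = (x + 2)*(x - sqrt(2))*(x + sqrt(2))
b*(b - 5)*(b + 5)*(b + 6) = b^4 + 6*b^3 - 25*b^2 - 150*b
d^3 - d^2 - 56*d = d*(d - 8)*(d + 7)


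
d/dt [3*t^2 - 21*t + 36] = 6*t - 21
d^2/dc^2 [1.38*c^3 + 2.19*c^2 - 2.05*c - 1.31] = 8.28*c + 4.38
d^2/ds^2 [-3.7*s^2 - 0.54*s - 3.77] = -7.40000000000000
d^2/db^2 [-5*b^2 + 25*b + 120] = -10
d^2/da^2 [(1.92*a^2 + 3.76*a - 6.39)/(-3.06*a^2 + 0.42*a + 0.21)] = (-75.34944*a^3 + 351.597672*a^2 - 63.771624*a + 10.96074)/(28.652616*a^6 - 11.798136*a^5 - 4.279716*a^4 + 1.545264*a^3 + 0.293706*a^2 - 0.055566*a - 0.009261)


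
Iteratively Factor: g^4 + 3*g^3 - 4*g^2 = (g - 1)*(g^3 + 4*g^2) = g*(g - 1)*(g^2 + 4*g) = g^2*(g - 1)*(g + 4)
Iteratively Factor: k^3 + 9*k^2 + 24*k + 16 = (k + 4)*(k^2 + 5*k + 4) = (k + 4)^2*(k + 1)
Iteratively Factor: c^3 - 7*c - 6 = (c + 2)*(c^2 - 2*c - 3) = (c + 1)*(c + 2)*(c - 3)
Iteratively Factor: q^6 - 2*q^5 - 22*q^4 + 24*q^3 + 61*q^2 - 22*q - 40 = (q - 1)*(q^5 - q^4 - 23*q^3 + q^2 + 62*q + 40) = (q - 2)*(q - 1)*(q^4 + q^3 - 21*q^2 - 41*q - 20) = (q - 2)*(q - 1)*(q + 4)*(q^3 - 3*q^2 - 9*q - 5) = (q - 5)*(q - 2)*(q - 1)*(q + 4)*(q^2 + 2*q + 1) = (q - 5)*(q - 2)*(q - 1)*(q + 1)*(q + 4)*(q + 1)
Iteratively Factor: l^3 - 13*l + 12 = (l + 4)*(l^2 - 4*l + 3) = (l - 1)*(l + 4)*(l - 3)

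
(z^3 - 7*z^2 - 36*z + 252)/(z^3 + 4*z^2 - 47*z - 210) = (z - 6)/(z + 5)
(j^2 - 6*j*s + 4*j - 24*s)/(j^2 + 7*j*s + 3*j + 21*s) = (j^2 - 6*j*s + 4*j - 24*s)/(j^2 + 7*j*s + 3*j + 21*s)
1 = 1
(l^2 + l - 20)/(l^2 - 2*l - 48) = (-l^2 - l + 20)/(-l^2 + 2*l + 48)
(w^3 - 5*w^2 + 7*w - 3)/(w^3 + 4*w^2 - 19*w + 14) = (w^2 - 4*w + 3)/(w^2 + 5*w - 14)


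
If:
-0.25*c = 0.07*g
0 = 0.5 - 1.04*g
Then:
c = -0.13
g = 0.48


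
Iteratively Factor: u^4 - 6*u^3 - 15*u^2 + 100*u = (u - 5)*(u^3 - u^2 - 20*u) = u*(u - 5)*(u^2 - u - 20) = u*(u - 5)*(u + 4)*(u - 5)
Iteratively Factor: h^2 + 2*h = (h)*(h + 2)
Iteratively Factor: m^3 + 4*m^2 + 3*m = (m + 3)*(m^2 + m) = (m + 1)*(m + 3)*(m)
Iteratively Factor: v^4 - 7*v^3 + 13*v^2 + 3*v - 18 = (v - 2)*(v^3 - 5*v^2 + 3*v + 9) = (v - 3)*(v - 2)*(v^2 - 2*v - 3) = (v - 3)^2*(v - 2)*(v + 1)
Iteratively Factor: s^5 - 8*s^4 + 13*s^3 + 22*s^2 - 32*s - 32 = (s - 2)*(s^4 - 6*s^3 + s^2 + 24*s + 16) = (s - 2)*(s + 1)*(s^3 - 7*s^2 + 8*s + 16) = (s - 4)*(s - 2)*(s + 1)*(s^2 - 3*s - 4) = (s - 4)^2*(s - 2)*(s + 1)*(s + 1)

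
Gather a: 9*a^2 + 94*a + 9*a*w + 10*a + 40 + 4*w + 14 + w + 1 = 9*a^2 + a*(9*w + 104) + 5*w + 55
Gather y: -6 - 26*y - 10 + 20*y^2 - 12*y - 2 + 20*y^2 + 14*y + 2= 40*y^2 - 24*y - 16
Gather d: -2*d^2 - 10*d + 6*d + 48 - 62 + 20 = -2*d^2 - 4*d + 6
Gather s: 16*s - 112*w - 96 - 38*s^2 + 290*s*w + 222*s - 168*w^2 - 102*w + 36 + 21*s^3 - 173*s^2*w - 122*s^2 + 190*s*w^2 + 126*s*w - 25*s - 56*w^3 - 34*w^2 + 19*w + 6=21*s^3 + s^2*(-173*w - 160) + s*(190*w^2 + 416*w + 213) - 56*w^3 - 202*w^2 - 195*w - 54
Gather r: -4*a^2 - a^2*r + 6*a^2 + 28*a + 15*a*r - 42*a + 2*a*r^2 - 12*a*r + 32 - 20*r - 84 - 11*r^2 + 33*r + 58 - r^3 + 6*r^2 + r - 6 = 2*a^2 - 14*a - r^3 + r^2*(2*a - 5) + r*(-a^2 + 3*a + 14)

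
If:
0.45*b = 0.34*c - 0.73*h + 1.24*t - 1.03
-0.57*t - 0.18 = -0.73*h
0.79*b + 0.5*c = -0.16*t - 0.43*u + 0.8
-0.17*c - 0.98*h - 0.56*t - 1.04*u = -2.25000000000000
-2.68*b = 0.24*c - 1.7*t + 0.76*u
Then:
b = -5.02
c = 5.31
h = -3.08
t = -4.26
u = 6.49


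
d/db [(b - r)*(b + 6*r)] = 2*b + 5*r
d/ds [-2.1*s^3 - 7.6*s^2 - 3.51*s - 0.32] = -6.3*s^2 - 15.2*s - 3.51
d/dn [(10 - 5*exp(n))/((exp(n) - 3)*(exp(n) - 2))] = 5*exp(n)/(exp(n) - 3)^2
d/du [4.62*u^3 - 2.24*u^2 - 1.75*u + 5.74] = 13.86*u^2 - 4.48*u - 1.75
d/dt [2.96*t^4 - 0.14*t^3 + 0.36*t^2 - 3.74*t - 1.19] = 11.84*t^3 - 0.42*t^2 + 0.72*t - 3.74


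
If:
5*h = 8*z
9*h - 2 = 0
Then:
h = 2/9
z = 5/36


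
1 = 1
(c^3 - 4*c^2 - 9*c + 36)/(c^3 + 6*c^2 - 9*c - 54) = (c - 4)/(c + 6)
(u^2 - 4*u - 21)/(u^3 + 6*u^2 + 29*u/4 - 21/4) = 4*(u - 7)/(4*u^2 + 12*u - 7)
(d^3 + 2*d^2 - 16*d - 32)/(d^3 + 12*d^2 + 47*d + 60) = (d^2 - 2*d - 8)/(d^2 + 8*d + 15)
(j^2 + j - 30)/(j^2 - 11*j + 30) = (j + 6)/(j - 6)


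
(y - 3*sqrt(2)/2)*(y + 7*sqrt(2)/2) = y^2 + 2*sqrt(2)*y - 21/2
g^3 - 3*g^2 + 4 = (g - 2)^2*(g + 1)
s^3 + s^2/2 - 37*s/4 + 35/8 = (s - 5/2)*(s - 1/2)*(s + 7/2)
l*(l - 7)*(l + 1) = l^3 - 6*l^2 - 7*l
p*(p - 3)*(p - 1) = p^3 - 4*p^2 + 3*p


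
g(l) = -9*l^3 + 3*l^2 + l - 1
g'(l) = -27*l^2 + 6*l + 1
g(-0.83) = 5.38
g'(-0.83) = -22.58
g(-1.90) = 69.66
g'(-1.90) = -107.87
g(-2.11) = 94.79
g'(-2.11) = -131.87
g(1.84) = -45.07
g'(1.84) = -79.37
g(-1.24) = 19.53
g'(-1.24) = -47.96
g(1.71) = -35.52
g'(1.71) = -67.69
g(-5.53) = 1607.22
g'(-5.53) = -857.86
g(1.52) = -24.16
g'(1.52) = -52.26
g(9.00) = -6310.00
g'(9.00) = -2132.00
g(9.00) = -6310.00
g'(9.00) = -2132.00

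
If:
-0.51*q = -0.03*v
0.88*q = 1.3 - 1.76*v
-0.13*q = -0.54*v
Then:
No Solution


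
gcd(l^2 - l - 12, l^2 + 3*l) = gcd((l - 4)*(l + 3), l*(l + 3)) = l + 3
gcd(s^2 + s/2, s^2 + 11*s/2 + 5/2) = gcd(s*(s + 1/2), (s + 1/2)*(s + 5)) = s + 1/2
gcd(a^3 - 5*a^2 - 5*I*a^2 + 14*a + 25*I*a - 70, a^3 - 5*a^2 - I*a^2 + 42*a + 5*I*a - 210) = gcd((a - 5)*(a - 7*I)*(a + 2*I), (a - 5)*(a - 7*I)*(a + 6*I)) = a^2 + a*(-5 - 7*I) + 35*I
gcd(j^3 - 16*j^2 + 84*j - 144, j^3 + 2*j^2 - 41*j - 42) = j - 6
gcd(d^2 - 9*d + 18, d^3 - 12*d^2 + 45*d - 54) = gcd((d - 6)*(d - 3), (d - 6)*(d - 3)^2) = d^2 - 9*d + 18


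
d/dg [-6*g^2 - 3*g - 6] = -12*g - 3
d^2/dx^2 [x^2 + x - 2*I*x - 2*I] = 2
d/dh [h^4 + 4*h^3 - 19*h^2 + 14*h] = 4*h^3 + 12*h^2 - 38*h + 14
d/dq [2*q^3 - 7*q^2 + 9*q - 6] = 6*q^2 - 14*q + 9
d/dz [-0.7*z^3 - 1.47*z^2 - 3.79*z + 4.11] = -2.1*z^2 - 2.94*z - 3.79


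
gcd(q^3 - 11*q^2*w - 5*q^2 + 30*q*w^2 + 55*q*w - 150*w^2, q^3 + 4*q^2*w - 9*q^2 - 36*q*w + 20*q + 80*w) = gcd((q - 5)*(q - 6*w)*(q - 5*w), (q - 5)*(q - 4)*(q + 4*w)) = q - 5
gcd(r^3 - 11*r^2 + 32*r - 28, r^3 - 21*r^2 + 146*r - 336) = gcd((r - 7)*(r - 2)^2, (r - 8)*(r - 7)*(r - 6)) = r - 7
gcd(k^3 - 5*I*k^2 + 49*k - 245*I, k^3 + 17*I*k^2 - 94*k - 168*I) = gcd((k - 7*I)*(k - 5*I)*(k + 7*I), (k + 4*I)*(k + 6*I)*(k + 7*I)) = k + 7*I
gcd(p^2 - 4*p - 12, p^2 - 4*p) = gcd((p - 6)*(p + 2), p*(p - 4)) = 1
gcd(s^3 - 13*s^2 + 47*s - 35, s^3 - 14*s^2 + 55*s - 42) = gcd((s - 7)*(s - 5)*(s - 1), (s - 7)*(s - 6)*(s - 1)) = s^2 - 8*s + 7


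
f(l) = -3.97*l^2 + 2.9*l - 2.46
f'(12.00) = -92.38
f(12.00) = -539.34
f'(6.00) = -44.74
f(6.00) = -127.98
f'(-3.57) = 31.25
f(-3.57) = -63.41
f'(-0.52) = 7.03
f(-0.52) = -5.04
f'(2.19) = -14.49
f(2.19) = -15.15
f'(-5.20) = 44.19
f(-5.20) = -124.89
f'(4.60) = -33.62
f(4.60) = -73.13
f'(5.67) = -42.12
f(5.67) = -113.65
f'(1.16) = -6.31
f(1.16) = -4.44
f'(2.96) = -20.60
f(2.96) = -28.66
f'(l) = 2.9 - 7.94*l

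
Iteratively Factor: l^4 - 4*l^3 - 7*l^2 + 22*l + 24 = (l - 3)*(l^3 - l^2 - 10*l - 8) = (l - 4)*(l - 3)*(l^2 + 3*l + 2) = (l - 4)*(l - 3)*(l + 2)*(l + 1)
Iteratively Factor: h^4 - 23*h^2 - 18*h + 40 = (h + 2)*(h^3 - 2*h^2 - 19*h + 20) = (h - 1)*(h + 2)*(h^2 - h - 20) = (h - 1)*(h + 2)*(h + 4)*(h - 5)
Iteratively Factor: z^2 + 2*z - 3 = (z + 3)*(z - 1)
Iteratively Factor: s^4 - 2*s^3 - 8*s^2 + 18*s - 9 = (s - 3)*(s^3 + s^2 - 5*s + 3) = (s - 3)*(s - 1)*(s^2 + 2*s - 3) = (s - 3)*(s - 1)^2*(s + 3)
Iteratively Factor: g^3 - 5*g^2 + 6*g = (g)*(g^2 - 5*g + 6) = g*(g - 3)*(g - 2)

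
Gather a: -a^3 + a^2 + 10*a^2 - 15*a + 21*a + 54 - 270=-a^3 + 11*a^2 + 6*a - 216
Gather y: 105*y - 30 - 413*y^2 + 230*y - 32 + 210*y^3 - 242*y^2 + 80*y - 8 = 210*y^3 - 655*y^2 + 415*y - 70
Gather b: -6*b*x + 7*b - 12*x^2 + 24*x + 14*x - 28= b*(7 - 6*x) - 12*x^2 + 38*x - 28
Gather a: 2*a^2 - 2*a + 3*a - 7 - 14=2*a^2 + a - 21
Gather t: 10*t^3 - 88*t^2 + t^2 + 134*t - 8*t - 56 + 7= 10*t^3 - 87*t^2 + 126*t - 49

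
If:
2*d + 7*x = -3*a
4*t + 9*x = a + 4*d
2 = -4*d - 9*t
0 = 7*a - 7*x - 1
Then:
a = 319/2324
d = -433/2324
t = -81/581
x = -13/2324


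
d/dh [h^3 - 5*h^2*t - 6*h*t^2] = 3*h^2 - 10*h*t - 6*t^2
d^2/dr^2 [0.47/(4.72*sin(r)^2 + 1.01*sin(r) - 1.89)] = (-41.883392*sin(r)^4 - 6.721752*sin(r)^3 + 45.574537*sin(r)^2 + 12.546321*sin(r) + 9.344446)/(4.72*sin(r)^2 + 1.01*sin(r) - 1.89)^3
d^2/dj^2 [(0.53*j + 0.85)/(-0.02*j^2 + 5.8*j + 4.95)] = ((0.04*j - 5.8)*(0.08*j - 11.6)*(0.53*j + 0.85) + (0.0636*j - 6.114)*(-0.02*j^2 + 5.8*j + 4.95))/(-0.02*j^2 + 5.8*j + 4.95)^3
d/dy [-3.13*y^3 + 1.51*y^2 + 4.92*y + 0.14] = -9.39*y^2 + 3.02*y + 4.92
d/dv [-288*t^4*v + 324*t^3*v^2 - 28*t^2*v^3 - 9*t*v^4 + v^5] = -288*t^4 + 648*t^3*v - 84*t^2*v^2 - 36*t*v^3 + 5*v^4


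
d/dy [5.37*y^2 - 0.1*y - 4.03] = 10.74*y - 0.1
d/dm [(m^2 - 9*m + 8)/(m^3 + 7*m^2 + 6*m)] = (-m^4 + 18*m^3 + 45*m^2 - 112*m - 48)/(m^2*(m^4 + 14*m^3 + 61*m^2 + 84*m + 36))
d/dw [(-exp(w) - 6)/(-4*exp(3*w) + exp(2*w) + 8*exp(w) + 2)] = (-8*exp(3*w) - 71*exp(2*w) + 12*exp(w) + 46)*exp(w)/(16*exp(6*w) - 8*exp(5*w) - 63*exp(4*w) + 68*exp(2*w) + 32*exp(w) + 4)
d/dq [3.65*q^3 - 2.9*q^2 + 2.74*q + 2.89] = 10.95*q^2 - 5.8*q + 2.74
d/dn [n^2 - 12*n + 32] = 2*n - 12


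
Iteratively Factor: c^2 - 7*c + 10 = (c - 2)*(c - 5)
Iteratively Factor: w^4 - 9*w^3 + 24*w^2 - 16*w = (w)*(w^3 - 9*w^2 + 24*w - 16) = w*(w - 4)*(w^2 - 5*w + 4) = w*(w - 4)^2*(w - 1)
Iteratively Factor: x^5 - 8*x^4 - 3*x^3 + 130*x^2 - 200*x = (x)*(x^4 - 8*x^3 - 3*x^2 + 130*x - 200) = x*(x - 2)*(x^3 - 6*x^2 - 15*x + 100) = x*(x - 2)*(x + 4)*(x^2 - 10*x + 25) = x*(x - 5)*(x - 2)*(x + 4)*(x - 5)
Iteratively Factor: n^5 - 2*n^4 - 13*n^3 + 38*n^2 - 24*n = (n + 4)*(n^4 - 6*n^3 + 11*n^2 - 6*n) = (n - 1)*(n + 4)*(n^3 - 5*n^2 + 6*n) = (n - 2)*(n - 1)*(n + 4)*(n^2 - 3*n) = n*(n - 2)*(n - 1)*(n + 4)*(n - 3)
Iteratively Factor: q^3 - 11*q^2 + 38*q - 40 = (q - 2)*(q^2 - 9*q + 20) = (q - 5)*(q - 2)*(q - 4)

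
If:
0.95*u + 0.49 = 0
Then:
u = -0.52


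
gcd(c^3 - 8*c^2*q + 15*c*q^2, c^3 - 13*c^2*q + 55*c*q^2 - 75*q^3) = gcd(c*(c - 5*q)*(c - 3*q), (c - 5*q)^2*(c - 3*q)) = c^2 - 8*c*q + 15*q^2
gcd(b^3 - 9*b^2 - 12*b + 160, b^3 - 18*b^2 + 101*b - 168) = b - 8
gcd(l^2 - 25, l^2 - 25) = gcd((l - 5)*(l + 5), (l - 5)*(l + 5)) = l^2 - 25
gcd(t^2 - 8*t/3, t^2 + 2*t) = t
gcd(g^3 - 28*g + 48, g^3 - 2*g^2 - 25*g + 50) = g - 2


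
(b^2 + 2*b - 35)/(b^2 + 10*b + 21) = (b - 5)/(b + 3)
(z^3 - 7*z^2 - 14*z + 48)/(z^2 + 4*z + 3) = (z^2 - 10*z + 16)/(z + 1)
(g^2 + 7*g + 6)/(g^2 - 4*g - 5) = (g + 6)/(g - 5)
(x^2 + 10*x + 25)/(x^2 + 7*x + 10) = (x + 5)/(x + 2)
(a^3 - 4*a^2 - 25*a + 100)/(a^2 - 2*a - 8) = (a^2 - 25)/(a + 2)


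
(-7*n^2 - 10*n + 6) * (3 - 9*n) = 63*n^3 + 69*n^2 - 84*n + 18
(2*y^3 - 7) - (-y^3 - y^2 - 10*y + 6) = 3*y^3 + y^2 + 10*y - 13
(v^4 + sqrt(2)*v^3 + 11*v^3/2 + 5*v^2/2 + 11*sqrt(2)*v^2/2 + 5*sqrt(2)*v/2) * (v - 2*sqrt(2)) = v^5 - sqrt(2)*v^4 + 11*v^4/2 - 11*sqrt(2)*v^3/2 - 3*v^3/2 - 22*v^2 - 5*sqrt(2)*v^2/2 - 10*v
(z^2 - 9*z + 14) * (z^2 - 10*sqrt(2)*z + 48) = z^4 - 10*sqrt(2)*z^3 - 9*z^3 + 62*z^2 + 90*sqrt(2)*z^2 - 432*z - 140*sqrt(2)*z + 672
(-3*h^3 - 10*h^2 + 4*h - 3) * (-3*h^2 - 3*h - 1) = 9*h^5 + 39*h^4 + 21*h^3 + 7*h^2 + 5*h + 3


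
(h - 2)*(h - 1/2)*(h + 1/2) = h^3 - 2*h^2 - h/4 + 1/2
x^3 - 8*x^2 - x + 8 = (x - 8)*(x - 1)*(x + 1)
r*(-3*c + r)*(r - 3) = -3*c*r^2 + 9*c*r + r^3 - 3*r^2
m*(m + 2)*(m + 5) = m^3 + 7*m^2 + 10*m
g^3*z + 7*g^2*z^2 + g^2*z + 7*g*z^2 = g*(g + 7*z)*(g*z + z)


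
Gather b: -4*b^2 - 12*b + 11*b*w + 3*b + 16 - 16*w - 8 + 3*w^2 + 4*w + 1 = -4*b^2 + b*(11*w - 9) + 3*w^2 - 12*w + 9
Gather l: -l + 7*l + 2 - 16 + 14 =6*l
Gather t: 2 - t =2 - t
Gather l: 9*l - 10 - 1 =9*l - 11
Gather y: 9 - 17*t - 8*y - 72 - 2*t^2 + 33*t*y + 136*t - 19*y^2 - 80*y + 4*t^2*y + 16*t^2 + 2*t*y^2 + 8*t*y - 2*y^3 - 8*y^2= 14*t^2 + 119*t - 2*y^3 + y^2*(2*t - 27) + y*(4*t^2 + 41*t - 88) - 63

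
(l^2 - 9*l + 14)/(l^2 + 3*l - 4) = (l^2 - 9*l + 14)/(l^2 + 3*l - 4)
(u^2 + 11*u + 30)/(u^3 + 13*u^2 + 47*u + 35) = (u + 6)/(u^2 + 8*u + 7)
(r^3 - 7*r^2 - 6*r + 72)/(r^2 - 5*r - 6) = (r^2 - r - 12)/(r + 1)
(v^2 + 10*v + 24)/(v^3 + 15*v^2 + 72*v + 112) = (v + 6)/(v^2 + 11*v + 28)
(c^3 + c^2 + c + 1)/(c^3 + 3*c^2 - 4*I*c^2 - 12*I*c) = (c^3 + c^2 + c + 1)/(c*(c^2 + c*(3 - 4*I) - 12*I))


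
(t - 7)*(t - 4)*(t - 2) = t^3 - 13*t^2 + 50*t - 56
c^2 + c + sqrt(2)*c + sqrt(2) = (c + 1)*(c + sqrt(2))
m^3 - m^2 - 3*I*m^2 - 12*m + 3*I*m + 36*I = (m - 4)*(m + 3)*(m - 3*I)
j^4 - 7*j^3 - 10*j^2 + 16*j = j*(j - 8)*(j - 1)*(j + 2)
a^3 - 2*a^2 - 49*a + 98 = (a - 7)*(a - 2)*(a + 7)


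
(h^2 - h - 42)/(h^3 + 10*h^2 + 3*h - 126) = (h - 7)/(h^2 + 4*h - 21)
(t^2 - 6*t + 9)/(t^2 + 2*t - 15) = (t - 3)/(t + 5)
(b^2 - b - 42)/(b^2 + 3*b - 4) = (b^2 - b - 42)/(b^2 + 3*b - 4)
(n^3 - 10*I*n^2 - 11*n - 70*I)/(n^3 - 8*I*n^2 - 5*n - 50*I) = (n - 7*I)/(n - 5*I)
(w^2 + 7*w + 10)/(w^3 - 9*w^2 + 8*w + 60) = (w + 5)/(w^2 - 11*w + 30)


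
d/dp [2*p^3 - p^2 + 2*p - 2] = 6*p^2 - 2*p + 2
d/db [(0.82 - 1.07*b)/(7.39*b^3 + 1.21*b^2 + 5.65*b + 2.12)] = (15.8146*b^3 - 16.8847*b^2 - 1.9844*b - 6.9014)/(54.6121*b^6 + 17.8838*b^5 + 84.9711*b^4 + 45.0066*b^3 + 37.0529*b^2 + 23.956*b + 4.4944)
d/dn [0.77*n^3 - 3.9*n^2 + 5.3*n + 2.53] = 2.31*n^2 - 7.8*n + 5.3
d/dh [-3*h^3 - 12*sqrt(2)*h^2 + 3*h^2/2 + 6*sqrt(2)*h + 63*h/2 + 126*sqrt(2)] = -9*h^2 - 24*sqrt(2)*h + 3*h + 6*sqrt(2) + 63/2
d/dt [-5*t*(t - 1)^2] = 5*(1 - 3*t)*(t - 1)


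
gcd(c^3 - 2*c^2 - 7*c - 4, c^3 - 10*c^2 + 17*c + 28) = c^2 - 3*c - 4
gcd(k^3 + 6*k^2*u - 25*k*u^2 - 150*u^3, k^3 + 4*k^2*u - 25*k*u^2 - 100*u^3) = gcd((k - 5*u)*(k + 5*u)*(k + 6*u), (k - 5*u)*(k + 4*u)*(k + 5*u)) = -k^2 + 25*u^2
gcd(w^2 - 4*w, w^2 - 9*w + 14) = 1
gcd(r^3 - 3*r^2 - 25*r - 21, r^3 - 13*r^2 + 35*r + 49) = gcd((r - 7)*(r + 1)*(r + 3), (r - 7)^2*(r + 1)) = r^2 - 6*r - 7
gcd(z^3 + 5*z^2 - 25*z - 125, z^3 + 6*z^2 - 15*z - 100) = z^2 + 10*z + 25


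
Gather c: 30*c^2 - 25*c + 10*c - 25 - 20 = 30*c^2 - 15*c - 45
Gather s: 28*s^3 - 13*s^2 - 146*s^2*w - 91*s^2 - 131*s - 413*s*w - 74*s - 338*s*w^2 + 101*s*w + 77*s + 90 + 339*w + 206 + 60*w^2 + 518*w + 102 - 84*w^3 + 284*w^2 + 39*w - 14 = 28*s^3 + s^2*(-146*w - 104) + s*(-338*w^2 - 312*w - 128) - 84*w^3 + 344*w^2 + 896*w + 384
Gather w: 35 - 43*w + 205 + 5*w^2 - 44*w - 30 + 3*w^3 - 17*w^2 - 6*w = 3*w^3 - 12*w^2 - 93*w + 210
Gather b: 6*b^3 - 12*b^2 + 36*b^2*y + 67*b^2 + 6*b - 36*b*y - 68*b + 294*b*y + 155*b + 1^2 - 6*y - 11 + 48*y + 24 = 6*b^3 + b^2*(36*y + 55) + b*(258*y + 93) + 42*y + 14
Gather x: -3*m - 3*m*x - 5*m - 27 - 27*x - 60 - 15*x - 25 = -8*m + x*(-3*m - 42) - 112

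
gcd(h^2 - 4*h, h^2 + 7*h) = h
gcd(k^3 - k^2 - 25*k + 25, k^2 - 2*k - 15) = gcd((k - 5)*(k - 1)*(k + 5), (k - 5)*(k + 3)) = k - 5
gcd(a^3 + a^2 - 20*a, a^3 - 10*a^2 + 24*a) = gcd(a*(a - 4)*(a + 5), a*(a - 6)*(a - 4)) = a^2 - 4*a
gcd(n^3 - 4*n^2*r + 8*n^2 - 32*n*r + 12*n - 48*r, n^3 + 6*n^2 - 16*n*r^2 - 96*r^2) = -n^2 + 4*n*r - 6*n + 24*r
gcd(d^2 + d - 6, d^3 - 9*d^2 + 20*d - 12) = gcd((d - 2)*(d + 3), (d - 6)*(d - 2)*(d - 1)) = d - 2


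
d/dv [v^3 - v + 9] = 3*v^2 - 1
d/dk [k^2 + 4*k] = 2*k + 4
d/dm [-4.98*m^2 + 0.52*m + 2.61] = 0.52 - 9.96*m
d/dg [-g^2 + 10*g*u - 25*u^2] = -2*g + 10*u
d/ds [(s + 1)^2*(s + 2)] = (s + 1)*(3*s + 5)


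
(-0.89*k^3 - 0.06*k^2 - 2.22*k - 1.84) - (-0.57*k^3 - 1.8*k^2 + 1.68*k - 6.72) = -0.32*k^3 + 1.74*k^2 - 3.9*k + 4.88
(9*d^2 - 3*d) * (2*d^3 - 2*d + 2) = 18*d^5 - 6*d^4 - 18*d^3 + 24*d^2 - 6*d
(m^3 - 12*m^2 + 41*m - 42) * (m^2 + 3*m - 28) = m^5 - 9*m^4 - 23*m^3 + 417*m^2 - 1274*m + 1176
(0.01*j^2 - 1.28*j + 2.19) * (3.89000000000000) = 0.0389*j^2 - 4.9792*j + 8.5191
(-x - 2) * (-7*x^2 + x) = 7*x^3 + 13*x^2 - 2*x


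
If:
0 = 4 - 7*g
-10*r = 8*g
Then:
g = 4/7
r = -16/35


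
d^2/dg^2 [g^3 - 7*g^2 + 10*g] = 6*g - 14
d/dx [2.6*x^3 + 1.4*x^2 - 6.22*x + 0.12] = 7.8*x^2 + 2.8*x - 6.22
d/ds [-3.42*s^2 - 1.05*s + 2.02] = -6.84*s - 1.05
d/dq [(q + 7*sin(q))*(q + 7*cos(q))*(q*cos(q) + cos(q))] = -(q + 1)*(q + 7*sin(q))*(7*sin(q) - 1)*cos(q) + (q + 1)*(q + 7*cos(q))*(7*cos(q) + 1)*cos(q) - (q + 7*sin(q))*(q + 7*cos(q))*(q*sin(q) - sqrt(2)*cos(q + pi/4))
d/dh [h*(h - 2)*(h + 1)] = 3*h^2 - 2*h - 2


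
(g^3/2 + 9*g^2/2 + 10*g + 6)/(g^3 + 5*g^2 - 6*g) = (g^2 + 3*g + 2)/(2*g*(g - 1))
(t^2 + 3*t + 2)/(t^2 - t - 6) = (t + 1)/(t - 3)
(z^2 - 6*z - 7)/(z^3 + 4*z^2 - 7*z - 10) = (z - 7)/(z^2 + 3*z - 10)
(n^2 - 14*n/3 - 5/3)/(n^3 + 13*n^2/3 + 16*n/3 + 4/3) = (n - 5)/(n^2 + 4*n + 4)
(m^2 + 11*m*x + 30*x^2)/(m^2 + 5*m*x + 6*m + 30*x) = (m + 6*x)/(m + 6)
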